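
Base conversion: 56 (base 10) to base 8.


56 (base 10) = 56 (decimal)
56 (decimal) = 70 (base 8)


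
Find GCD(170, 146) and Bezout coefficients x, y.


Tabular extended Euclidean (each row: r = 170*s + 146*t):
r=170, s=1, t=0
r=146, s=0, t=1
q=1: r=24, s=1, t=-1   [170*(1) + 146*(-1) = 24]
q=6: r=2, s=-6, t=7   [170*(-6) + 146*(7) = 2]
q=12: r=0, s=73, t=-85   [170*(73) + 146*(-85) = 0]
GCD = 2; from the row with r=2: x=-6, y=7
Check: 170*(-6) + 146*(7) = -1020 + 1022 = 2

GCD = 2, x = -6, y = 7


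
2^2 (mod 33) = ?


2^1 mod 33 = 2
2^2 mod 33 = 4


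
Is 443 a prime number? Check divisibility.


Check divisors up to sqrt(443) = 21.0476
No divisors found.
443 is prime.

Yes, 443 is prime


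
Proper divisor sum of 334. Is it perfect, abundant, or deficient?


Proper divisors: 1, 2, 167
Sum = 1 + 2 + 167 = 170
170 < 334 → deficient

s(334) = 170 (deficient)


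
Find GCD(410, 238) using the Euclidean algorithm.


410 = 1 * 238 + 172
238 = 1 * 172 + 66
172 = 2 * 66 + 40
66 = 1 * 40 + 26
40 = 1 * 26 + 14
26 = 1 * 14 + 12
14 = 1 * 12 + 2
12 = 6 * 2 + 0
GCD = 2


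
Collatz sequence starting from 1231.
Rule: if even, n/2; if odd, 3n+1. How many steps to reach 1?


1231 → 3694 → 1847 → 5542 → 2771 → 8314 → 4157 → 12472 → 6236 → 3118 → 1559 → 4678 → 2339 → 7018 → 3509 → 10528 → 5264 → 2632 → 1316 → 658 → 329 → 988 → 494 → 247 → 742 → 371 → 1114 → 557 → 1672 → 836 → 418 → 209 → 628 → 314 → 157 → 472 → 236 → 118 → 59 → 178 → 89 → 268 → 134 → 67 → 202 → 101 → 304 → 152 → 76 → 38 → 19 → 58 → 29 → 88 → 44 → 22 → 11 → 34 → 17 → 52 → 26 → 13 → 40 → 20 → 10 → 5 → 16 → 8 → 4 → 2 → 1
Total steps = 70

70 steps


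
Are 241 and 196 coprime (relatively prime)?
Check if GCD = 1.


Euclidean algorithm:
241 = 1 * 196 + 45
196 = 4 * 45 + 16
45 = 2 * 16 + 13
16 = 1 * 13 + 3
13 = 4 * 3 + 1
3 = 3 * 1 + 0
GCD(241, 196) = 1

Yes, coprime (GCD = 1)


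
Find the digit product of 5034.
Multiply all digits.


5 × 0 × 3 × 4 = 0


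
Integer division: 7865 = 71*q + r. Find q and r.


7865 = 71 * 110 + 55
Check: 7810 + 55 = 7865

q = 110, r = 55


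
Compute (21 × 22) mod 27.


21 × 22 = 462
462 mod 27 = 3


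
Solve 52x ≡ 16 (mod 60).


GCD(52, 60) = 4 divides 16
Divide: 13x ≡ 4 (mod 15)
x ≡ 13 (mod 15)


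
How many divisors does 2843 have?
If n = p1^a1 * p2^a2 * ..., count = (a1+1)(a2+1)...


2843 = 2843^1
d(2843) = (1+1) = 2

2 divisors


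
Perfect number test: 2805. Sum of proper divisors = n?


Proper divisors of 2805: 1, 3, 5, 11, 15, 17, 33, 51, 55, 85, 165, 187, 255, 561, 935
Sum = 1 + 3 + 5 + 11 + 15 + 17 + 33 + 51 + 55 + 85 + 165 + 187 + 255 + 561 + 935 = 2379

No, 2805 is not perfect (2379 ≠ 2805)


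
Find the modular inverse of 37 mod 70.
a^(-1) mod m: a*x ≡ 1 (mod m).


Use the extended Euclidean algorithm on (70, 37); each row r = 70*s + 37*t:
r=70, s=1, t=0
r=37, s=0, t=1
q=1: r=33, s=1, t=-1   [70*(1) + 37*(-1) = 33]
q=1: r=4, s=-1, t=2   [70*(-1) + 37*(2) = 4]
q=8: r=1, s=9, t=-17   [70*(9) + 37*(-17) = 1]
q=4: r=0, s=-37, t=70   [70*(-37) + 37*(70) = 0]
GCD = 1 with t = -17, so 37*(-17) ≡ 1 (mod 70)
Inverse = -17 mod 70 = 53
Check: 37 * 53 = 1961 ≡ 1 (mod 70)

37^(-1) ≡ 53 (mod 70)


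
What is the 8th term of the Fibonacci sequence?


Sequence: 1, 1, 2, 3, 5, 8, 13, 21
F(8) = 21


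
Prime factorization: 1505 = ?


1505 / 5 = 301
301 / 7 = 43
43 / 43 = 1
1505 = 5 × 7 × 43


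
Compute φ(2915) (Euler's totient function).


2915 = 5 × 11 × 53
Prime factors: 5, 11, 53
φ(2915) = 2915 × (1-1/5) × (1-1/11) × (1-1/53)
= 2915 × 4/5 × 10/11 × 52/53 = 2080

φ(2915) = 2080


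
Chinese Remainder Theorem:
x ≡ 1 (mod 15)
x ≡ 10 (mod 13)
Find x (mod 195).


M = 15*13 = 195
M1 = M/15 = 13, M2 = M/13 = 15
M1^(-1) mod 15 = 7, M2^(-1) mod 13 = 7
x = 1*13*7 + 10*15*7 = 1141
1141 mod 195 = 166
Check: 166 mod 15 = 1 ✓, 166 mod 13 = 10 ✓

x ≡ 166 (mod 195)


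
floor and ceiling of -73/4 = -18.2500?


-73/4 = -18.2500
floor = -19
ceil = -18

floor = -19, ceil = -18


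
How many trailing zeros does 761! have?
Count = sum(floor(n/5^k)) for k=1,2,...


floor(761/5) = 152
floor(761/25) = 30
floor(761/125) = 6
floor(761/625) = 1
Total = 189

189 trailing zeros


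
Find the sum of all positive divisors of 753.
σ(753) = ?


Divisors of 753: 1, 3, 251, 753
Sum = 1 + 3 + 251 + 753 = 1008

σ(753) = 1008


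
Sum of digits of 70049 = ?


7 + 0 + 0 + 4 + 9 = 20


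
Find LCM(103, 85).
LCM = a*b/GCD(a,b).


GCD(103, 85) = 1
LCM = 103*85/1 = 8755/1 = 8755

LCM = 8755


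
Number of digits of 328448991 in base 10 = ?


328448991 has 9 digits in base 10
floor(log10(328448991)) + 1 = floor(8.5165) + 1 = 9

9 digits (base 10)


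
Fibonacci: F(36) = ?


Sequence: 1, 1, 2, 3, 5, 8, 13, 21, 34, 55, 89, 144, 233, 377, 610, 987, 1597, 2584, 4181, 6765, 10946, 17711, 28657, 46368, 75025, 121393, 196418, 317811, 514229, 832040, 1346269, 2178309, 3524578, 5702887, 9227465, 14930352
F(36) = 14930352


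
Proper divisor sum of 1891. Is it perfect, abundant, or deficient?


Proper divisors: 1, 31, 61
Sum = 1 + 31 + 61 = 93
93 < 1891 → deficient

s(1891) = 93 (deficient)


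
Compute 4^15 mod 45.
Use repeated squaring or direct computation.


4^1 mod 45 = 4
4^2 mod 45 = 16
4^3 mod 45 = 19
4^4 mod 45 = 31
4^5 mod 45 = 34
4^6 mod 45 = 1
4^7 mod 45 = 4
4^8 mod 45 = 16
4^9 mod 45 = 19
4^10 mod 45 = 31
4^11 mod 45 = 34
4^12 mod 45 = 1
4^13 mod 45 = 4
4^14 mod 45 = 16
4^15 mod 45 = 19


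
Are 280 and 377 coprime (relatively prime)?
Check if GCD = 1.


Euclidean algorithm:
377 = 1 * 280 + 97
280 = 2 * 97 + 86
97 = 1 * 86 + 11
86 = 7 * 11 + 9
11 = 1 * 9 + 2
9 = 4 * 2 + 1
2 = 2 * 1 + 0
GCD(280, 377) = 1

Yes, coprime (GCD = 1)


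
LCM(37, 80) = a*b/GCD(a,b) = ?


GCD(37, 80) = 1
LCM = 37*80/1 = 2960/1 = 2960

LCM = 2960


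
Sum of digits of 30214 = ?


3 + 0 + 2 + 1 + 4 = 10


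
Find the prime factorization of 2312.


2312 / 2 = 1156
1156 / 2 = 578
578 / 2 = 289
289 / 17 = 17
17 / 17 = 1
2312 = 2^3 × 17^2


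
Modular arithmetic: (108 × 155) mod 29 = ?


108 × 155 = 16740
16740 mod 29 = 7


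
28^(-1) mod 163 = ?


Use the extended Euclidean algorithm on (163, 28); each row r = 163*s + 28*t:
r=163, s=1, t=0
r=28, s=0, t=1
q=5: r=23, s=1, t=-5   [163*(1) + 28*(-5) = 23]
q=1: r=5, s=-1, t=6   [163*(-1) + 28*(6) = 5]
q=4: r=3, s=5, t=-29   [163*(5) + 28*(-29) = 3]
q=1: r=2, s=-6, t=35   [163*(-6) + 28*(35) = 2]
q=1: r=1, s=11, t=-64   [163*(11) + 28*(-64) = 1]
q=2: r=0, s=-28, t=163   [163*(-28) + 28*(163) = 0]
GCD = 1 with t = -64, so 28*(-64) ≡ 1 (mod 163)
Inverse = -64 mod 163 = 99
Check: 28 * 99 = 2772 ≡ 1 (mod 163)

28^(-1) ≡ 99 (mod 163)


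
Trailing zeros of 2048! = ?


floor(2048/5) = 409
floor(2048/25) = 81
floor(2048/125) = 16
floor(2048/625) = 3
Total = 509

509 trailing zeros


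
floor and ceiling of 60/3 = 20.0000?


60/3 = 20.0000
floor = 20
ceil = 20

floor = 20, ceil = 20


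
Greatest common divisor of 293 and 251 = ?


293 = 1 * 251 + 42
251 = 5 * 42 + 41
42 = 1 * 41 + 1
41 = 41 * 1 + 0
GCD = 1


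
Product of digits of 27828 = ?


2 × 7 × 8 × 2 × 8 = 1792


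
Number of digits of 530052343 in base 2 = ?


530052343 in base 2 = 11111100101111111010011110111
Number of digits = 29

29 digits (base 2)


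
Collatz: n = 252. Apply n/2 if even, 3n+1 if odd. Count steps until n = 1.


252 → 126 → 63 → 190 → 95 → 286 → 143 → 430 → 215 → 646 → 323 → 970 → 485 → 1456 → 728 → 364 → 182 → 91 → 274 → 137 → 412 → 206 → 103 → 310 → 155 → 466 → 233 → 700 → 350 → 175 → 526 → 263 → 790 → 395 → 1186 → 593 → 1780 → 890 → 445 → 1336 → 668 → 334 → 167 → 502 → 251 → 754 → 377 → 1132 → 566 → 283 → 850 → 425 → 1276 → 638 → 319 → 958 → 479 → 1438 → 719 → 2158 → 1079 → 3238 → 1619 → 4858 → 2429 → 7288 → 3644 → 1822 → 911 → 2734 → 1367 → 4102 → 2051 → 6154 → 3077 → 9232 → 4616 → 2308 → 1154 → 577 → 1732 → 866 → 433 → 1300 → 650 → 325 → 976 → 488 → 244 → 122 → 61 → 184 → 92 → 46 → 23 → 70 → 35 → 106 → 53 → 160 → 80 → 40 → 20 → 10 → 5 → 16 → 8 → 4 → 2 → 1
Total steps = 109

109 steps


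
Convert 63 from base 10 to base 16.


63 (base 10) = 63 (decimal)
63 (decimal) = 3F (base 16)


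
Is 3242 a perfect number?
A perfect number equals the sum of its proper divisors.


Proper divisors of 3242: 1, 2, 1621
Sum = 1 + 2 + 1621 = 1624

No, 3242 is not perfect (1624 ≠ 3242)


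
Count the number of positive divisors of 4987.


4987 = 4987^1
d(4987) = (1+1) = 2

2 divisors


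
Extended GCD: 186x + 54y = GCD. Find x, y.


Tabular extended Euclidean (each row: r = 186*s + 54*t):
r=186, s=1, t=0
r=54, s=0, t=1
q=3: r=24, s=1, t=-3   [186*(1) + 54*(-3) = 24]
q=2: r=6, s=-2, t=7   [186*(-2) + 54*(7) = 6]
q=4: r=0, s=9, t=-31   [186*(9) + 54*(-31) = 0]
GCD = 6; from the row with r=6: x=-2, y=7
Check: 186*(-2) + 54*(7) = -372 + 378 = 6

GCD = 6, x = -2, y = 7


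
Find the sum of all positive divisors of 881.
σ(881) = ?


Divisors of 881: 1, 881
Sum = 1 + 881 = 882

σ(881) = 882


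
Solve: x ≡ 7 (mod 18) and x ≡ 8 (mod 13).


M = 18*13 = 234
M1 = M/18 = 13, M2 = M/13 = 18
M1^(-1) mod 18 = 7, M2^(-1) mod 13 = 8
x = 7*13*7 + 8*18*8 = 1789
1789 mod 234 = 151
Check: 151 mod 18 = 7 ✓, 151 mod 13 = 8 ✓

x ≡ 151 (mod 234)


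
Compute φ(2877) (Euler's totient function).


2877 = 3 × 7 × 137
Prime factors: 3, 7, 137
φ(2877) = 2877 × (1-1/3) × (1-1/7) × (1-1/137)
= 2877 × 2/3 × 6/7 × 136/137 = 1632

φ(2877) = 1632


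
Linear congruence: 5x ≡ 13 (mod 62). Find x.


GCD(5, 62) = 1, unique solution
a^(-1) mod 62 = 25
x = 25 * 13 mod 62 = 15

x ≡ 15 (mod 62)


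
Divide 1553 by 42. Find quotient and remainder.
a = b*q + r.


1553 = 42 * 36 + 41
Check: 1512 + 41 = 1553

q = 36, r = 41


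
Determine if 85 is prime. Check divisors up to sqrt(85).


85 / 5 = 17 (exact division)
85 is NOT prime.

No, 85 is not prime


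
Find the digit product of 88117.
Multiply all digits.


8 × 8 × 1 × 1 × 7 = 448


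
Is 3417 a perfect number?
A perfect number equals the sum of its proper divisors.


Proper divisors of 3417: 1, 3, 17, 51, 67, 201, 1139
Sum = 1 + 3 + 17 + 51 + 67 + 201 + 1139 = 1479

No, 3417 is not perfect (1479 ≠ 3417)


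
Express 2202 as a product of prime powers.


2202 / 2 = 1101
1101 / 3 = 367
367 / 367 = 1
2202 = 2 × 3 × 367


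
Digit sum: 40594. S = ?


4 + 0 + 5 + 9 + 4 = 22


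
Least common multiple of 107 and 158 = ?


GCD(107, 158) = 1
LCM = 107*158/1 = 16906/1 = 16906

LCM = 16906


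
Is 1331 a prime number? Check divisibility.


1331 / 11 = 121 (exact division)
1331 is NOT prime.

No, 1331 is not prime


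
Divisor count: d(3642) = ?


3642 = 2^1 × 3^1 × 607^1
d(3642) = (1+1) × (1+1) × (1+1) = 8

8 divisors


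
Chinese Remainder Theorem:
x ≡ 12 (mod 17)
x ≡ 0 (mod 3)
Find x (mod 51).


M = 17*3 = 51
M1 = M/17 = 3, M2 = M/3 = 17
M1^(-1) mod 17 = 6, M2^(-1) mod 3 = 2
x = 12*3*6 + 0*17*2 = 216
216 mod 51 = 12
Check: 12 mod 17 = 12 ✓, 12 mod 3 = 0 ✓

x ≡ 12 (mod 51)


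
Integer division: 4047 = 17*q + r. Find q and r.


4047 = 17 * 238 + 1
Check: 4046 + 1 = 4047

q = 238, r = 1


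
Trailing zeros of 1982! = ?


floor(1982/5) = 396
floor(1982/25) = 79
floor(1982/125) = 15
floor(1982/625) = 3
Total = 493

493 trailing zeros


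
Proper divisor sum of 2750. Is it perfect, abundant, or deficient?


Proper divisors: 1, 2, 5, 10, 11, 22, 25, 50, 55, 110, 125, 250, 275, 550, 1375
Sum = 1 + 2 + 5 + 10 + 11 + 22 + 25 + 50 + 55 + 110 + 125 + 250 + 275 + 550 + 1375 = 2866
2866 > 2750 → abundant

s(2750) = 2866 (abundant)


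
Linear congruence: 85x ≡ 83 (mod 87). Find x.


GCD(85, 87) = 1, unique solution
a^(-1) mod 87 = 43
x = 43 * 83 mod 87 = 2

x ≡ 2 (mod 87)


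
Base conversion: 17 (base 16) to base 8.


17 (base 16) = 23 (decimal)
23 (decimal) = 27 (base 8)


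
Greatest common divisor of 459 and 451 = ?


459 = 1 * 451 + 8
451 = 56 * 8 + 3
8 = 2 * 3 + 2
3 = 1 * 2 + 1
2 = 2 * 1 + 0
GCD = 1


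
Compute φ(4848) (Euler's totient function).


4848 = 2^4 × 3 × 101
Prime factors: 2, 3, 101
φ(4848) = 4848 × (1-1/2) × (1-1/3) × (1-1/101)
= 4848 × 1/2 × 2/3 × 100/101 = 1600

φ(4848) = 1600


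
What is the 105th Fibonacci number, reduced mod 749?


F(k) mod 749 for k=1..105:
1, 1, 2, 3, 5, 8, 13, 21, 34, 55, 89, 144, 233, 377, 610, 238, 99, 337, 436, 24, 460, 484, 195, 679, 125, 55, 180, 235, 415, 650, 316, 217, 533, 1, 534, 535, 320, 106, 426, 532, 209, 741, 201, 193, 394, 587, 232, 70, 302, 372, 674, 297, 222, 519, 741, 511, 503, 265, 19, 284, 303, 587, 141, 728, 120, 99, 219, 318, 537, 106, 643, 0, 643, 643, 537, 431, 219, 650, 120, 21, 141, 162, 303, 465, 19, 484, 503, 238, 741, 230, 222, 452, 674, 377, 302, 679, 232, 162, 394, 556, 201, 8, 209, 217, 426
F(105) mod 749 = 426


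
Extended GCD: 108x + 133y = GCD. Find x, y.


Tabular extended Euclidean (each row: r = 108*s + 133*t):
r=108, s=1, t=0
r=133, s=0, t=1
q=0: r=108, s=1, t=0   [108*(1) + 133*(0) = 108]
q=1: r=25, s=-1, t=1   [108*(-1) + 133*(1) = 25]
q=4: r=8, s=5, t=-4   [108*(5) + 133*(-4) = 8]
q=3: r=1, s=-16, t=13   [108*(-16) + 133*(13) = 1]
q=8: r=0, s=133, t=-108   [108*(133) + 133*(-108) = 0]
GCD = 1; from the row with r=1: x=-16, y=13
Check: 108*(-16) + 133*(13) = -1728 + 1729 = 1

GCD = 1, x = -16, y = 13


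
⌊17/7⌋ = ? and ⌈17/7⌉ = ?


17/7 = 2.4286
floor = 2
ceil = 3

floor = 2, ceil = 3


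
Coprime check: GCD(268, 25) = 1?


Euclidean algorithm:
268 = 10 * 25 + 18
25 = 1 * 18 + 7
18 = 2 * 7 + 4
7 = 1 * 4 + 3
4 = 1 * 3 + 1
3 = 3 * 1 + 0
GCD(268, 25) = 1

Yes, coprime (GCD = 1)


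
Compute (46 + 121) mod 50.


46 + 121 = 167
167 mod 50 = 17


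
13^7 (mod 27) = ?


13^1 mod 27 = 13
13^2 mod 27 = 7
13^3 mod 27 = 10
13^4 mod 27 = 22
13^5 mod 27 = 16
13^6 mod 27 = 19
13^7 mod 27 = 4


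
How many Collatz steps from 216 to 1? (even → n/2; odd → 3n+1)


216 → 108 → 54 → 27 → 82 → 41 → 124 → 62 → 31 → 94 → 47 → 142 → 71 → 214 → 107 → 322 → 161 → 484 → 242 → 121 → 364 → 182 → 91 → 274 → 137 → 412 → 206 → 103 → 310 → 155 → 466 → 233 → 700 → 350 → 175 → 526 → 263 → 790 → 395 → 1186 → 593 → 1780 → 890 → 445 → 1336 → 668 → 334 → 167 → 502 → 251 → 754 → 377 → 1132 → 566 → 283 → 850 → 425 → 1276 → 638 → 319 → 958 → 479 → 1438 → 719 → 2158 → 1079 → 3238 → 1619 → 4858 → 2429 → 7288 → 3644 → 1822 → 911 → 2734 → 1367 → 4102 → 2051 → 6154 → 3077 → 9232 → 4616 → 2308 → 1154 → 577 → 1732 → 866 → 433 → 1300 → 650 → 325 → 976 → 488 → 244 → 122 → 61 → 184 → 92 → 46 → 23 → 70 → 35 → 106 → 53 → 160 → 80 → 40 → 20 → 10 → 5 → 16 → 8 → 4 → 2 → 1
Total steps = 114

114 steps


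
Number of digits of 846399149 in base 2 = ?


846399149 in base 2 = 110010011100110000011010101101
Number of digits = 30

30 digits (base 2)


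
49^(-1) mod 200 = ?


Use the extended Euclidean algorithm on (200, 49); each row r = 200*s + 49*t:
r=200, s=1, t=0
r=49, s=0, t=1
q=4: r=4, s=1, t=-4   [200*(1) + 49*(-4) = 4]
q=12: r=1, s=-12, t=49   [200*(-12) + 49*(49) = 1]
q=4: r=0, s=49, t=-200   [200*(49) + 49*(-200) = 0]
GCD = 1 with t = 49, so 49*(49) ≡ 1 (mod 200)
Inverse = 49 mod 200 = 49
Check: 49 * 49 = 2401 ≡ 1 (mod 200)

49^(-1) ≡ 49 (mod 200)


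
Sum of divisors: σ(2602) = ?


Divisors of 2602: 1, 2, 1301, 2602
Sum = 1 + 2 + 1301 + 2602 = 3906

σ(2602) = 3906


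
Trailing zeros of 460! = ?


floor(460/5) = 92
floor(460/25) = 18
floor(460/125) = 3
Total = 113

113 trailing zeros


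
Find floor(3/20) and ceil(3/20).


3/20 = 0.1500
floor = 0
ceil = 1

floor = 0, ceil = 1


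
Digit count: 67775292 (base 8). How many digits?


67775292 in base 8 = 402425474
Number of digits = 9

9 digits (base 8)


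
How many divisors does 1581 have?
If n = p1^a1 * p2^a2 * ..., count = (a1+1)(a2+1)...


1581 = 3^1 × 17^1 × 31^1
d(1581) = (1+1) × (1+1) × (1+1) = 8

8 divisors


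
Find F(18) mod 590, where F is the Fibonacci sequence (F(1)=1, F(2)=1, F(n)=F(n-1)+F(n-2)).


F(k) mod 590 for k=1..18:
1, 1, 2, 3, 5, 8, 13, 21, 34, 55, 89, 144, 233, 377, 20, 397, 417, 224
F(18) mod 590 = 224


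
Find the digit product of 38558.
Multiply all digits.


3 × 8 × 5 × 5 × 8 = 4800


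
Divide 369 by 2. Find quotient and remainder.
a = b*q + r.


369 = 2 * 184 + 1
Check: 368 + 1 = 369

q = 184, r = 1


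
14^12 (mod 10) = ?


14^1 mod 10 = 4
14^2 mod 10 = 6
14^3 mod 10 = 4
14^4 mod 10 = 6
14^5 mod 10 = 4
14^6 mod 10 = 6
14^7 mod 10 = 4
14^8 mod 10 = 6
14^9 mod 10 = 4
14^10 mod 10 = 6
14^11 mod 10 = 4
14^12 mod 10 = 6


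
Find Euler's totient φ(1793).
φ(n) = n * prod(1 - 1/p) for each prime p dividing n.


1793 = 11 × 163
Prime factors: 11, 163
φ(1793) = 1793 × (1-1/11) × (1-1/163)
= 1793 × 10/11 × 162/163 = 1620

φ(1793) = 1620


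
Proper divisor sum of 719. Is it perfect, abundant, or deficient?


Proper divisors: 1
Sum = 1 = 1
1 < 719 → deficient

s(719) = 1 (deficient)


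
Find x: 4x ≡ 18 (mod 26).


GCD(4, 26) = 2 divides 18
Divide: 2x ≡ 9 (mod 13)
x ≡ 11 (mod 13)


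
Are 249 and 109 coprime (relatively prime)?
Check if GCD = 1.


Euclidean algorithm:
249 = 2 * 109 + 31
109 = 3 * 31 + 16
31 = 1 * 16 + 15
16 = 1 * 15 + 1
15 = 15 * 1 + 0
GCD(249, 109) = 1

Yes, coprime (GCD = 1)


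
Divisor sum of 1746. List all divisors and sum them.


Divisors of 1746: 1, 2, 3, 6, 9, 18, 97, 194, 291, 582, 873, 1746
Sum = 1 + 2 + 3 + 6 + 9 + 18 + 97 + 194 + 291 + 582 + 873 + 1746 = 3822

σ(1746) = 3822


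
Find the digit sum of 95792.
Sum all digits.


9 + 5 + 7 + 9 + 2 = 32


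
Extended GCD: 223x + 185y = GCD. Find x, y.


Tabular extended Euclidean (each row: r = 223*s + 185*t):
r=223, s=1, t=0
r=185, s=0, t=1
q=1: r=38, s=1, t=-1   [223*(1) + 185*(-1) = 38]
q=4: r=33, s=-4, t=5   [223*(-4) + 185*(5) = 33]
q=1: r=5, s=5, t=-6   [223*(5) + 185*(-6) = 5]
q=6: r=3, s=-34, t=41   [223*(-34) + 185*(41) = 3]
q=1: r=2, s=39, t=-47   [223*(39) + 185*(-47) = 2]
q=1: r=1, s=-73, t=88   [223*(-73) + 185*(88) = 1]
q=2: r=0, s=185, t=-223   [223*(185) + 185*(-223) = 0]
GCD = 1; from the row with r=1: x=-73, y=88
Check: 223*(-73) + 185*(88) = -16279 + 16280 = 1

GCD = 1, x = -73, y = 88


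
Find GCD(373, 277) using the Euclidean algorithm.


373 = 1 * 277 + 96
277 = 2 * 96 + 85
96 = 1 * 85 + 11
85 = 7 * 11 + 8
11 = 1 * 8 + 3
8 = 2 * 3 + 2
3 = 1 * 2 + 1
2 = 2 * 1 + 0
GCD = 1


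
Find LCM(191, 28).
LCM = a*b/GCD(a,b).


GCD(191, 28) = 1
LCM = 191*28/1 = 5348/1 = 5348

LCM = 5348


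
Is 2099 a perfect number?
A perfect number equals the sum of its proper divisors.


Proper divisors of 2099: 1
Sum = 1 = 1

No, 2099 is not perfect (1 ≠ 2099)


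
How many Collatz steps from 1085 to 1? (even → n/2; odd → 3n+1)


1085 → 3256 → 1628 → 814 → 407 → 1222 → 611 → 1834 → 917 → 2752 → 1376 → 688 → 344 → 172 → 86 → 43 → 130 → 65 → 196 → 98 → 49 → 148 → 74 → 37 → 112 → 56 → 28 → 14 → 7 → 22 → 11 → 34 → 17 → 52 → 26 → 13 → 40 → 20 → 10 → 5 → 16 → 8 → 4 → 2 → 1
Total steps = 44

44 steps


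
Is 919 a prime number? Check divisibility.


Check divisors up to sqrt(919) = 30.3150
No divisors found.
919 is prime.

Yes, 919 is prime


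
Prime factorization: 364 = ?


364 / 2 = 182
182 / 2 = 91
91 / 7 = 13
13 / 13 = 1
364 = 2^2 × 7 × 13


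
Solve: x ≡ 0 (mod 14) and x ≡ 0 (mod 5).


M = 14*5 = 70
M1 = M/14 = 5, M2 = M/5 = 14
M1^(-1) mod 14 = 3, M2^(-1) mod 5 = 4
x = 0*5*3 + 0*14*4 = 0
0 mod 70 = 0
Check: 0 mod 14 = 0 ✓, 0 mod 5 = 0 ✓

x ≡ 0 (mod 70)


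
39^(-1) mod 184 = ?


Use the extended Euclidean algorithm on (184, 39); each row r = 184*s + 39*t:
r=184, s=1, t=0
r=39, s=0, t=1
q=4: r=28, s=1, t=-4   [184*(1) + 39*(-4) = 28]
q=1: r=11, s=-1, t=5   [184*(-1) + 39*(5) = 11]
q=2: r=6, s=3, t=-14   [184*(3) + 39*(-14) = 6]
q=1: r=5, s=-4, t=19   [184*(-4) + 39*(19) = 5]
q=1: r=1, s=7, t=-33   [184*(7) + 39*(-33) = 1]
q=5: r=0, s=-39, t=184   [184*(-39) + 39*(184) = 0]
GCD = 1 with t = -33, so 39*(-33) ≡ 1 (mod 184)
Inverse = -33 mod 184 = 151
Check: 39 * 151 = 5889 ≡ 1 (mod 184)

39^(-1) ≡ 151 (mod 184)


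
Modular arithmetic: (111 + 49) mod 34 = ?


111 + 49 = 160
160 mod 34 = 24


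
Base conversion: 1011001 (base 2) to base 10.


1011001 (base 2) = 89 (decimal)
89 (decimal) = 89 (base 10)


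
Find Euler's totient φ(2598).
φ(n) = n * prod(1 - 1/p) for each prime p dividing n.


2598 = 2 × 3 × 433
Prime factors: 2, 3, 433
φ(2598) = 2598 × (1-1/2) × (1-1/3) × (1-1/433)
= 2598 × 1/2 × 2/3 × 432/433 = 864

φ(2598) = 864


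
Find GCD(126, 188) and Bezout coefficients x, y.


Tabular extended Euclidean (each row: r = 126*s + 188*t):
r=126, s=1, t=0
r=188, s=0, t=1
q=0: r=126, s=1, t=0   [126*(1) + 188*(0) = 126]
q=1: r=62, s=-1, t=1   [126*(-1) + 188*(1) = 62]
q=2: r=2, s=3, t=-2   [126*(3) + 188*(-2) = 2]
q=31: r=0, s=-94, t=63   [126*(-94) + 188*(63) = 0]
GCD = 2; from the row with r=2: x=3, y=-2
Check: 126*(3) + 188*(-2) = 378 - 376 = 2

GCD = 2, x = 3, y = -2


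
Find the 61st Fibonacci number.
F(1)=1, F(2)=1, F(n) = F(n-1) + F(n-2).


Sequence: 1, 1, 2, 3, 5, 8, 13, 21, 34, 55, 89, 144, 233, 377, 610, 987, 1597, 2584, 4181, 6765, 10946, 17711, 28657, 46368, 75025, 121393, 196418, 317811, 514229, 832040, 1346269, 2178309, 3524578, 5702887, 9227465, 14930352, 24157817, 39088169, 63245986, 102334155, 165580141, 267914296, 433494437, 701408733, 1134903170, 1836311903, 2971215073, 4807526976, 7778742049, 12586269025, 20365011074, 32951280099, 53316291173, 86267571272, 139583862445, 225851433717, 365435296162, 591286729879, 956722026041, 1548008755920, 2504730781961
F(61) = 2504730781961


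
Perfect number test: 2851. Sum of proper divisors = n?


Proper divisors of 2851: 1
Sum = 1 = 1

No, 2851 is not perfect (1 ≠ 2851)


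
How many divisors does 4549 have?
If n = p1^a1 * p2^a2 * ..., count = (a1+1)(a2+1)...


4549 = 4549^1
d(4549) = (1+1) = 2

2 divisors


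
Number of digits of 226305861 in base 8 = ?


226305861 in base 8 = 1537223505
Number of digits = 10

10 digits (base 8)


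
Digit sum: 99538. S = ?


9 + 9 + 5 + 3 + 8 = 34


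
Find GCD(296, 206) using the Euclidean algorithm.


296 = 1 * 206 + 90
206 = 2 * 90 + 26
90 = 3 * 26 + 12
26 = 2 * 12 + 2
12 = 6 * 2 + 0
GCD = 2


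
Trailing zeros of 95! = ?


floor(95/5) = 19
floor(95/25) = 3
Total = 22

22 trailing zeros


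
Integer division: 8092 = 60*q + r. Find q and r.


8092 = 60 * 134 + 52
Check: 8040 + 52 = 8092

q = 134, r = 52


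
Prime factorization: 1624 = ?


1624 / 2 = 812
812 / 2 = 406
406 / 2 = 203
203 / 7 = 29
29 / 29 = 1
1624 = 2^3 × 7 × 29


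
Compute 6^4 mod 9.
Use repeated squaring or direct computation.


6^1 mod 9 = 6
6^2 mod 9 = 0
6^3 mod 9 = 0
6^4 mod 9 = 0


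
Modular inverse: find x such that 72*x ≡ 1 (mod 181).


Use the extended Euclidean algorithm on (181, 72); each row r = 181*s + 72*t:
r=181, s=1, t=0
r=72, s=0, t=1
q=2: r=37, s=1, t=-2   [181*(1) + 72*(-2) = 37]
q=1: r=35, s=-1, t=3   [181*(-1) + 72*(3) = 35]
q=1: r=2, s=2, t=-5   [181*(2) + 72*(-5) = 2]
q=17: r=1, s=-35, t=88   [181*(-35) + 72*(88) = 1]
q=2: r=0, s=72, t=-181   [181*(72) + 72*(-181) = 0]
GCD = 1 with t = 88, so 72*(88) ≡ 1 (mod 181)
Inverse = 88 mod 181 = 88
Check: 72 * 88 = 6336 ≡ 1 (mod 181)

72^(-1) ≡ 88 (mod 181)


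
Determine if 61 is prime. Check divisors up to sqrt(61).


Check divisors up to sqrt(61) = 7.8102
No divisors found.
61 is prime.

Yes, 61 is prime


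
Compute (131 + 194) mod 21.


131 + 194 = 325
325 mod 21 = 10


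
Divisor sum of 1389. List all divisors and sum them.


Divisors of 1389: 1, 3, 463, 1389
Sum = 1 + 3 + 463 + 1389 = 1856

σ(1389) = 1856


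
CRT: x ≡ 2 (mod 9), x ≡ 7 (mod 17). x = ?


M = 9*17 = 153
M1 = M/9 = 17, M2 = M/17 = 9
M1^(-1) mod 9 = 8, M2^(-1) mod 17 = 2
x = 2*17*8 + 7*9*2 = 398
398 mod 153 = 92
Check: 92 mod 9 = 2 ✓, 92 mod 17 = 7 ✓

x ≡ 92 (mod 153)


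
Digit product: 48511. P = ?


4 × 8 × 5 × 1 × 1 = 160


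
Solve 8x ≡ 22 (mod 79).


GCD(8, 79) = 1, unique solution
a^(-1) mod 79 = 10
x = 10 * 22 mod 79 = 62

x ≡ 62 (mod 79)


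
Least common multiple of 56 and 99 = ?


GCD(56, 99) = 1
LCM = 56*99/1 = 5544/1 = 5544

LCM = 5544


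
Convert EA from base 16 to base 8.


EA (base 16) = 234 (decimal)
234 (decimal) = 352 (base 8)


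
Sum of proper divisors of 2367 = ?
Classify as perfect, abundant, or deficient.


Proper divisors: 1, 3, 9, 263, 789
Sum = 1 + 3 + 9 + 263 + 789 = 1065
1065 < 2367 → deficient

s(2367) = 1065 (deficient)


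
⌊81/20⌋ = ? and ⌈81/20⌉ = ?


81/20 = 4.0500
floor = 4
ceil = 5

floor = 4, ceil = 5


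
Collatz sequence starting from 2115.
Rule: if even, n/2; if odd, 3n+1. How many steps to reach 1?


2115 → 6346 → 3173 → 9520 → 4760 → 2380 → 1190 → 595 → 1786 → 893 → 2680 → 1340 → 670 → 335 → 1006 → 503 → 1510 → 755 → 2266 → 1133 → 3400 → 1700 → 850 → 425 → 1276 → 638 → 319 → 958 → 479 → 1438 → 719 → 2158 → 1079 → 3238 → 1619 → 4858 → 2429 → 7288 → 3644 → 1822 → 911 → 2734 → 1367 → 4102 → 2051 → 6154 → 3077 → 9232 → 4616 → 2308 → 1154 → 577 → 1732 → 866 → 433 → 1300 → 650 → 325 → 976 → 488 → 244 → 122 → 61 → 184 → 92 → 46 → 23 → 70 → 35 → 106 → 53 → 160 → 80 → 40 → 20 → 10 → 5 → 16 → 8 → 4 → 2 → 1
Total steps = 81

81 steps


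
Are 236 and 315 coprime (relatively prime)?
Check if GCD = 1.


Euclidean algorithm:
315 = 1 * 236 + 79
236 = 2 * 79 + 78
79 = 1 * 78 + 1
78 = 78 * 1 + 0
GCD(236, 315) = 1

Yes, coprime (GCD = 1)


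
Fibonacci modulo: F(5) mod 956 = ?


F(k) mod 956 for k=1..5:
1, 1, 2, 3, 5
F(5) mod 956 = 5


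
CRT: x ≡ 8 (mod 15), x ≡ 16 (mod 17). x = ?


M = 15*17 = 255
M1 = M/15 = 17, M2 = M/17 = 15
M1^(-1) mod 15 = 8, M2^(-1) mod 17 = 8
x = 8*17*8 + 16*15*8 = 3008
3008 mod 255 = 203
Check: 203 mod 15 = 8 ✓, 203 mod 17 = 16 ✓

x ≡ 203 (mod 255)


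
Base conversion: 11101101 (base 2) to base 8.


11101101 (base 2) = 237 (decimal)
237 (decimal) = 355 (base 8)


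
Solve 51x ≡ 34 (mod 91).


GCD(51, 91) = 1, unique solution
a^(-1) mod 91 = 25
x = 25 * 34 mod 91 = 31

x ≡ 31 (mod 91)


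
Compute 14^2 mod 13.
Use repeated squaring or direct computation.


14^1 mod 13 = 1
14^2 mod 13 = 1


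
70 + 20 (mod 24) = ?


70 + 20 = 90
90 mod 24 = 18


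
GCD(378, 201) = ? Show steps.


378 = 1 * 201 + 177
201 = 1 * 177 + 24
177 = 7 * 24 + 9
24 = 2 * 9 + 6
9 = 1 * 6 + 3
6 = 2 * 3 + 0
GCD = 3


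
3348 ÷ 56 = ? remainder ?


3348 = 56 * 59 + 44
Check: 3304 + 44 = 3348

q = 59, r = 44


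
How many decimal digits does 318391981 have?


318391981 has 9 digits in base 10
floor(log10(318391981)) + 1 = floor(8.5030) + 1 = 9

9 digits (base 10)


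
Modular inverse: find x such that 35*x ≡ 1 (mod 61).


Use the extended Euclidean algorithm on (61, 35); each row r = 61*s + 35*t:
r=61, s=1, t=0
r=35, s=0, t=1
q=1: r=26, s=1, t=-1   [61*(1) + 35*(-1) = 26]
q=1: r=9, s=-1, t=2   [61*(-1) + 35*(2) = 9]
q=2: r=8, s=3, t=-5   [61*(3) + 35*(-5) = 8]
q=1: r=1, s=-4, t=7   [61*(-4) + 35*(7) = 1]
q=8: r=0, s=35, t=-61   [61*(35) + 35*(-61) = 0]
GCD = 1 with t = 7, so 35*(7) ≡ 1 (mod 61)
Inverse = 7 mod 61 = 7
Check: 35 * 7 = 245 ≡ 1 (mod 61)

35^(-1) ≡ 7 (mod 61)


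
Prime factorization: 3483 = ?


3483 / 3 = 1161
1161 / 3 = 387
387 / 3 = 129
129 / 3 = 43
43 / 43 = 1
3483 = 3^4 × 43


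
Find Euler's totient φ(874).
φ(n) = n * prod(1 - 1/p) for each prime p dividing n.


874 = 2 × 19 × 23
Prime factors: 2, 19, 23
φ(874) = 874 × (1-1/2) × (1-1/19) × (1-1/23)
= 874 × 1/2 × 18/19 × 22/23 = 396

φ(874) = 396


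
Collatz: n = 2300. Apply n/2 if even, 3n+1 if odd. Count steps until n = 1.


2300 → 1150 → 575 → 1726 → 863 → 2590 → 1295 → 3886 → 1943 → 5830 → 2915 → 8746 → 4373 → 13120 → 6560 → 3280 → 1640 → 820 → 410 → 205 → 616 → 308 → 154 → 77 → 232 → 116 → 58 → 29 → 88 → 44 → 22 → 11 → 34 → 17 → 52 → 26 → 13 → 40 → 20 → 10 → 5 → 16 → 8 → 4 → 2 → 1
Total steps = 45

45 steps


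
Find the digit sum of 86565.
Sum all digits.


8 + 6 + 5 + 6 + 5 = 30


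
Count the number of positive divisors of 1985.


1985 = 5^1 × 397^1
d(1985) = (1+1) × (1+1) = 4

4 divisors


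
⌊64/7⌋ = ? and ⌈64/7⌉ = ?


64/7 = 9.1429
floor = 9
ceil = 10

floor = 9, ceil = 10


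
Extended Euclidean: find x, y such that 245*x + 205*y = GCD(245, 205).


Tabular extended Euclidean (each row: r = 245*s + 205*t):
r=245, s=1, t=0
r=205, s=0, t=1
q=1: r=40, s=1, t=-1   [245*(1) + 205*(-1) = 40]
q=5: r=5, s=-5, t=6   [245*(-5) + 205*(6) = 5]
q=8: r=0, s=41, t=-49   [245*(41) + 205*(-49) = 0]
GCD = 5; from the row with r=5: x=-5, y=6
Check: 245*(-5) + 205*(6) = -1225 + 1230 = 5

GCD = 5, x = -5, y = 6


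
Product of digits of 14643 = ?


1 × 4 × 6 × 4 × 3 = 288


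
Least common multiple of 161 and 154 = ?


GCD(161, 154) = 7
LCM = 161*154/7 = 24794/7 = 3542

LCM = 3542


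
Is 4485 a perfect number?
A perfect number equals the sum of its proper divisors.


Proper divisors of 4485: 1, 3, 5, 13, 15, 23, 39, 65, 69, 115, 195, 299, 345, 897, 1495
Sum = 1 + 3 + 5 + 13 + 15 + 23 + 39 + 65 + 69 + 115 + 195 + 299 + 345 + 897 + 1495 = 3579

No, 4485 is not perfect (3579 ≠ 4485)


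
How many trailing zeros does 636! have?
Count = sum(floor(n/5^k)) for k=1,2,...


floor(636/5) = 127
floor(636/25) = 25
floor(636/125) = 5
floor(636/625) = 1
Total = 158

158 trailing zeros


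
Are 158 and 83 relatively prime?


Euclidean algorithm:
158 = 1 * 83 + 75
83 = 1 * 75 + 8
75 = 9 * 8 + 3
8 = 2 * 3 + 2
3 = 1 * 2 + 1
2 = 2 * 1 + 0
GCD(158, 83) = 1

Yes, coprime (GCD = 1)


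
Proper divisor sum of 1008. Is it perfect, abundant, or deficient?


Proper divisors: 1, 2, 3, 4, 6, 7, 8, 9, 12, 14, 16, 18, 21, 24, 28, 36, 42, 48, 56, 63, 72, 84, 112, 126, 144, 168, 252, 336, 504
Sum = 1 + 2 + 3 + 4 + 6 + 7 + 8 + 9 + 12 + 14 + 16 + 18 + 21 + 24 + 28 + 36 + 42 + 48 + 56 + 63 + 72 + 84 + 112 + 126 + 144 + 168 + 252 + 336 + 504 = 2216
2216 > 1008 → abundant

s(1008) = 2216 (abundant)


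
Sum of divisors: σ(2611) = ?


Divisors of 2611: 1, 7, 373, 2611
Sum = 1 + 7 + 373 + 2611 = 2992

σ(2611) = 2992


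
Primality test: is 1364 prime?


1364 / 2 = 682 (exact division)
1364 is NOT prime.

No, 1364 is not prime


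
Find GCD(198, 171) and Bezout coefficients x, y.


Tabular extended Euclidean (each row: r = 198*s + 171*t):
r=198, s=1, t=0
r=171, s=0, t=1
q=1: r=27, s=1, t=-1   [198*(1) + 171*(-1) = 27]
q=6: r=9, s=-6, t=7   [198*(-6) + 171*(7) = 9]
q=3: r=0, s=19, t=-22   [198*(19) + 171*(-22) = 0]
GCD = 9; from the row with r=9: x=-6, y=7
Check: 198*(-6) + 171*(7) = -1188 + 1197 = 9

GCD = 9, x = -6, y = 7


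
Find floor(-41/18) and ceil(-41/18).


-41/18 = -2.2778
floor = -3
ceil = -2

floor = -3, ceil = -2


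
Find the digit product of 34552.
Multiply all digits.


3 × 4 × 5 × 5 × 2 = 600


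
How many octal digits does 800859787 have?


800859787 in base 8 = 5757023213
Number of digits = 10

10 digits (base 8)


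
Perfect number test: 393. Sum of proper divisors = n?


Proper divisors of 393: 1, 3, 131
Sum = 1 + 3 + 131 = 135

No, 393 is not perfect (135 ≠ 393)


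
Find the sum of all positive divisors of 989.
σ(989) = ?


Divisors of 989: 1, 23, 43, 989
Sum = 1 + 23 + 43 + 989 = 1056

σ(989) = 1056


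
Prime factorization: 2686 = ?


2686 / 2 = 1343
1343 / 17 = 79
79 / 79 = 1
2686 = 2 × 17 × 79


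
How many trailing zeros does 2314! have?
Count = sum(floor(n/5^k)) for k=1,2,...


floor(2314/5) = 462
floor(2314/25) = 92
floor(2314/125) = 18
floor(2314/625) = 3
Total = 575

575 trailing zeros


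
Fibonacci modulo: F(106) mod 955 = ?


F(k) mod 955 for k=1..106:
1, 1, 2, 3, 5, 8, 13, 21, 34, 55, 89, 144, 233, 377, 610, 32, 642, 674, 361, 80, 441, 521, 7, 528, 535, 108, 643, 751, 439, 235, 674, 909, 628, 582, 255, 837, 137, 19, 156, 175, 331, 506, 837, 388, 270, 658, 928, 631, 604, 280, 884, 209, 138, 347, 485, 832, 362, 239, 601, 840, 486, 371, 857, 273, 175, 448, 623, 116, 739, 855, 639, 539, 223, 762, 30, 792, 822, 659, 526, 230, 756, 31, 787, 818, 650, 513, 208, 721, 929, 695, 669, 409, 123, 532, 655, 232, 887, 164, 96, 260, 356, 616, 17, 633, 650, 328
F(106) mod 955 = 328


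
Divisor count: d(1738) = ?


1738 = 2^1 × 11^1 × 79^1
d(1738) = (1+1) × (1+1) × (1+1) = 8

8 divisors


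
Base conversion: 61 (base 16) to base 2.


61 (base 16) = 97 (decimal)
97 (decimal) = 1100001 (base 2)


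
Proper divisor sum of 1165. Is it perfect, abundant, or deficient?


Proper divisors: 1, 5, 233
Sum = 1 + 5 + 233 = 239
239 < 1165 → deficient

s(1165) = 239 (deficient)


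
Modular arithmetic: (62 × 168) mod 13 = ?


62 × 168 = 10416
10416 mod 13 = 3


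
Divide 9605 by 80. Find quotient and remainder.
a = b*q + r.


9605 = 80 * 120 + 5
Check: 9600 + 5 = 9605

q = 120, r = 5


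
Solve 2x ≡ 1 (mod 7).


GCD(2, 7) = 1, unique solution
a^(-1) mod 7 = 4
x = 4 * 1 mod 7 = 4

x ≡ 4 (mod 7)


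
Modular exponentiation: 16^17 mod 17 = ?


16^1 mod 17 = 16
16^2 mod 17 = 1
16^3 mod 17 = 16
16^4 mod 17 = 1
16^5 mod 17 = 16
16^6 mod 17 = 1
16^7 mod 17 = 16
16^8 mod 17 = 1
16^9 mod 17 = 16
16^10 mod 17 = 1
16^11 mod 17 = 16
16^12 mod 17 = 1
16^13 mod 17 = 16
16^14 mod 17 = 1
16^15 mod 17 = 16
16^16 mod 17 = 1
16^17 mod 17 = 16


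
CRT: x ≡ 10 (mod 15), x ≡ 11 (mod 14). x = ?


M = 15*14 = 210
M1 = M/15 = 14, M2 = M/14 = 15
M1^(-1) mod 15 = 14, M2^(-1) mod 14 = 1
x = 10*14*14 + 11*15*1 = 2125
2125 mod 210 = 25
Check: 25 mod 15 = 10 ✓, 25 mod 14 = 11 ✓

x ≡ 25 (mod 210)


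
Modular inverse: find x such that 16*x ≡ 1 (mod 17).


Use the extended Euclidean algorithm on (17, 16); each row r = 17*s + 16*t:
r=17, s=1, t=0
r=16, s=0, t=1
q=1: r=1, s=1, t=-1   [17*(1) + 16*(-1) = 1]
q=16: r=0, s=-16, t=17   [17*(-16) + 16*(17) = 0]
GCD = 1 with t = -1, so 16*(-1) ≡ 1 (mod 17)
Inverse = -1 mod 17 = 16
Check: 16 * 16 = 256 ≡ 1 (mod 17)

16^(-1) ≡ 16 (mod 17)


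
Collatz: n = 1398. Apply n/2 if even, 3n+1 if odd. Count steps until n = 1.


1398 → 699 → 2098 → 1049 → 3148 → 1574 → 787 → 2362 → 1181 → 3544 → 1772 → 886 → 443 → 1330 → 665 → 1996 → 998 → 499 → 1498 → 749 → 2248 → 1124 → 562 → 281 → 844 → 422 → 211 → 634 → 317 → 952 → 476 → 238 → 119 → 358 → 179 → 538 → 269 → 808 → 404 → 202 → 101 → 304 → 152 → 76 → 38 → 19 → 58 → 29 → 88 → 44 → 22 → 11 → 34 → 17 → 52 → 26 → 13 → 40 → 20 → 10 → 5 → 16 → 8 → 4 → 2 → 1
Total steps = 65

65 steps


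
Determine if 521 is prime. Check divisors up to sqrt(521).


Check divisors up to sqrt(521) = 22.8254
No divisors found.
521 is prime.

Yes, 521 is prime


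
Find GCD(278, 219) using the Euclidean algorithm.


278 = 1 * 219 + 59
219 = 3 * 59 + 42
59 = 1 * 42 + 17
42 = 2 * 17 + 8
17 = 2 * 8 + 1
8 = 8 * 1 + 0
GCD = 1


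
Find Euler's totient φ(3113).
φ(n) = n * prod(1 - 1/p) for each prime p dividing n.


3113 = 11 × 283
Prime factors: 11, 283
φ(3113) = 3113 × (1-1/11) × (1-1/283)
= 3113 × 10/11 × 282/283 = 2820

φ(3113) = 2820


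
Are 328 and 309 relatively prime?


Euclidean algorithm:
328 = 1 * 309 + 19
309 = 16 * 19 + 5
19 = 3 * 5 + 4
5 = 1 * 4 + 1
4 = 4 * 1 + 0
GCD(328, 309) = 1

Yes, coprime (GCD = 1)


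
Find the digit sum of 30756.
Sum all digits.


3 + 0 + 7 + 5 + 6 = 21


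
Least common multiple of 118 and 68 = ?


GCD(118, 68) = 2
LCM = 118*68/2 = 8024/2 = 4012

LCM = 4012


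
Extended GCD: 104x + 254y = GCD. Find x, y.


Tabular extended Euclidean (each row: r = 104*s + 254*t):
r=104, s=1, t=0
r=254, s=0, t=1
q=0: r=104, s=1, t=0   [104*(1) + 254*(0) = 104]
q=2: r=46, s=-2, t=1   [104*(-2) + 254*(1) = 46]
q=2: r=12, s=5, t=-2   [104*(5) + 254*(-2) = 12]
q=3: r=10, s=-17, t=7   [104*(-17) + 254*(7) = 10]
q=1: r=2, s=22, t=-9   [104*(22) + 254*(-9) = 2]
q=5: r=0, s=-127, t=52   [104*(-127) + 254*(52) = 0]
GCD = 2; from the row with r=2: x=22, y=-9
Check: 104*(22) + 254*(-9) = 2288 - 2286 = 2

GCD = 2, x = 22, y = -9


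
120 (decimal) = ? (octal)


120 (base 10) = 120 (decimal)
120 (decimal) = 170 (base 8)


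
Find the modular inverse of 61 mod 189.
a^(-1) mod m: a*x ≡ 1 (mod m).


Use the extended Euclidean algorithm on (189, 61); each row r = 189*s + 61*t:
r=189, s=1, t=0
r=61, s=0, t=1
q=3: r=6, s=1, t=-3   [189*(1) + 61*(-3) = 6]
q=10: r=1, s=-10, t=31   [189*(-10) + 61*(31) = 1]
q=6: r=0, s=61, t=-189   [189*(61) + 61*(-189) = 0]
GCD = 1 with t = 31, so 61*(31) ≡ 1 (mod 189)
Inverse = 31 mod 189 = 31
Check: 61 * 31 = 1891 ≡ 1 (mod 189)

61^(-1) ≡ 31 (mod 189)


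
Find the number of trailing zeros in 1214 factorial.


floor(1214/5) = 242
floor(1214/25) = 48
floor(1214/125) = 9
floor(1214/625) = 1
Total = 300

300 trailing zeros


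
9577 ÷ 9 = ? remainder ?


9577 = 9 * 1064 + 1
Check: 9576 + 1 = 9577

q = 1064, r = 1


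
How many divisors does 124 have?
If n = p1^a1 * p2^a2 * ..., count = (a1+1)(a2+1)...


124 = 2^2 × 31^1
d(124) = (2+1) × (1+1) = 6

6 divisors


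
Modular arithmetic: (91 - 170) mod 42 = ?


91 - 170 = -79
-79 mod 42 = 5


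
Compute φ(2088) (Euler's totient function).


2088 = 2^3 × 3^2 × 29
Prime factors: 2, 3, 29
φ(2088) = 2088 × (1-1/2) × (1-1/3) × (1-1/29)
= 2088 × 1/2 × 2/3 × 28/29 = 672

φ(2088) = 672


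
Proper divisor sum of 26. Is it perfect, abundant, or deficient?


Proper divisors: 1, 2, 13
Sum = 1 + 2 + 13 = 16
16 < 26 → deficient

s(26) = 16 (deficient)


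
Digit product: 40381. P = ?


4 × 0 × 3 × 8 × 1 = 0


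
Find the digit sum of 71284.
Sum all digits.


7 + 1 + 2 + 8 + 4 = 22


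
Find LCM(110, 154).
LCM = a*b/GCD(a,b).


GCD(110, 154) = 22
LCM = 110*154/22 = 16940/22 = 770

LCM = 770


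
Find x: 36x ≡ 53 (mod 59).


GCD(36, 59) = 1, unique solution
a^(-1) mod 59 = 41
x = 41 * 53 mod 59 = 49

x ≡ 49 (mod 59)


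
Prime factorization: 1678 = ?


1678 / 2 = 839
839 / 839 = 1
1678 = 2 × 839


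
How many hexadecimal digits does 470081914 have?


470081914 in base 16 = 1C04E17A
Number of digits = 8

8 digits (base 16)


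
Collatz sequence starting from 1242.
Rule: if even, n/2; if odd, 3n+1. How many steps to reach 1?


1242 → 621 → 1864 → 932 → 466 → 233 → 700 → 350 → 175 → 526 → 263 → 790 → 395 → 1186 → 593 → 1780 → 890 → 445 → 1336 → 668 → 334 → 167 → 502 → 251 → 754 → 377 → 1132 → 566 → 283 → 850 → 425 → 1276 → 638 → 319 → 958 → 479 → 1438 → 719 → 2158 → 1079 → 3238 → 1619 → 4858 → 2429 → 7288 → 3644 → 1822 → 911 → 2734 → 1367 → 4102 → 2051 → 6154 → 3077 → 9232 → 4616 → 2308 → 1154 → 577 → 1732 → 866 → 433 → 1300 → 650 → 325 → 976 → 488 → 244 → 122 → 61 → 184 → 92 → 46 → 23 → 70 → 35 → 106 → 53 → 160 → 80 → 40 → 20 → 10 → 5 → 16 → 8 → 4 → 2 → 1
Total steps = 88

88 steps
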